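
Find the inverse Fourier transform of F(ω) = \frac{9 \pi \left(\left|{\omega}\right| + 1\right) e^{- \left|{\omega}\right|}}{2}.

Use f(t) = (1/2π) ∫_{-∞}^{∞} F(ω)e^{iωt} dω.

f(t) = \frac{9}{\left(t^{2} + 1\right)^{2}}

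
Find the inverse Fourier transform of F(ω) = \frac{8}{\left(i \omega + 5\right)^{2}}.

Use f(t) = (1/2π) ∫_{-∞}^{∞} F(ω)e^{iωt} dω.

f(t) = 8 t e^{- 5 t} u\left(t\right)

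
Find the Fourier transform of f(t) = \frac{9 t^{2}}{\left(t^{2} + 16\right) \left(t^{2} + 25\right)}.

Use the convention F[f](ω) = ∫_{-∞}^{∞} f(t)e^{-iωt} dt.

F(ω) = \pi \left(5 - 4 e^{\left|{\omega}\right|}\right) e^{- 5 \left|{\omega}\right|}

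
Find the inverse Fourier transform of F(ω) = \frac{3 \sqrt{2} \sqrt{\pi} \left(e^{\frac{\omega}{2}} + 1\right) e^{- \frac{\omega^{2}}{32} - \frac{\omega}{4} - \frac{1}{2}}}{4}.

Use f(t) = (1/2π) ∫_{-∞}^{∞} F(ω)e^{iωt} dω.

f(t) = 6 e^{- 8 t^{2}} \cos{\left(4 t \right)}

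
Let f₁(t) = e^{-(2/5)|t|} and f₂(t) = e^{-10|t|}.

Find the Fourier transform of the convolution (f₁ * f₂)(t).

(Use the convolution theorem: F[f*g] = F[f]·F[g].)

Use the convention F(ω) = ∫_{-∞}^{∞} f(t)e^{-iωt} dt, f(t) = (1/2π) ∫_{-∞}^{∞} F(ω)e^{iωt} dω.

F[f₁*f₂](ω) = \frac{400}{\left(\omega^{2} + 100\right) \left(25 \omega^{2} + 4\right)}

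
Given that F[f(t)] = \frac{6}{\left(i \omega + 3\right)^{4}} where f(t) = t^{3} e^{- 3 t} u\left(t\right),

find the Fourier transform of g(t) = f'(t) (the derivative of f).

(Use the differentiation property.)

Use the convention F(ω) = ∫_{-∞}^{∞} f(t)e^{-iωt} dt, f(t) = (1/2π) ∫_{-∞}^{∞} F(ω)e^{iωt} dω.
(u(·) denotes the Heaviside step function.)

F[g](ω) = \frac{6 i \omega}{\left(i \omega + 3\right)^{4}}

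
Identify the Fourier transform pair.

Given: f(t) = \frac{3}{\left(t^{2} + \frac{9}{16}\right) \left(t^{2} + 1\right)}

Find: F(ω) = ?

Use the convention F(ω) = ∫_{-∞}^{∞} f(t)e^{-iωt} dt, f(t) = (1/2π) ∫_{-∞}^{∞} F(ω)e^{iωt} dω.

F(ω) = - \frac{48 \pi e^{- \left|{\omega}\right|}}{7} + \frac{64 \pi e^{- \frac{3 \left|{\omega}\right|}{4}}}{7}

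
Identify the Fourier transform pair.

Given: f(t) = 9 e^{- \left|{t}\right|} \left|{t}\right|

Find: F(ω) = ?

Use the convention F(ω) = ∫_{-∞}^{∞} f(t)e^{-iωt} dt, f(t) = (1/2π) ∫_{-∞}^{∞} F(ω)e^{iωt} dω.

F(ω) = \frac{18 \left(1 - \omega^{2}\right)}{\left(\omega^{2} + 1\right)^{2}}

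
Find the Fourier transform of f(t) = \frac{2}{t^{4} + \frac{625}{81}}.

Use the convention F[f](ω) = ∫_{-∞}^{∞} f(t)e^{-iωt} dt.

F(ω) = \frac{54 \pi e^{- \frac{5 \sqrt{2} \left|{\omega}\right|}{6}} \sin{\left(\frac{5 \sqrt{2} \left|{\omega}\right|}{6} + \frac{\pi}{4} \right)}}{125}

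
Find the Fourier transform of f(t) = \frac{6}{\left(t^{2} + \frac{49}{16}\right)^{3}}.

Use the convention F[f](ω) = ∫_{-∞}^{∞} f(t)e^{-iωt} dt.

F(ω) = \frac{48 \pi \left(49 \omega^{2} + 84 \left|{\omega}\right| + 48\right) e^{- \frac{7 \left|{\omega}\right|}{4}}}{16807}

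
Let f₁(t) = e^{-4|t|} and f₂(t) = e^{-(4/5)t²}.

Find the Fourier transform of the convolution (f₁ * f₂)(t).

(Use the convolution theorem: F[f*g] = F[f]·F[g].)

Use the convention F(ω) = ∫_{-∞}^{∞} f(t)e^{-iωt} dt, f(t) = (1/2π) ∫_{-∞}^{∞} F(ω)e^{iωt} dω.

F[f₁*f₂](ω) = \frac{4 \sqrt{5} \sqrt{\pi} e^{- \frac{5 \omega^{2}}{16}}}{\omega^{2} + 16}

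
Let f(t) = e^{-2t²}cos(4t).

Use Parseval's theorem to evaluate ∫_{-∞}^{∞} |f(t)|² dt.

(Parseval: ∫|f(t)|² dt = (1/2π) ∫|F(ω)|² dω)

∫|f(t)|² dt = \frac{\sqrt{\pi} \left(1 + e^{4}\right)}{4 e^{4}}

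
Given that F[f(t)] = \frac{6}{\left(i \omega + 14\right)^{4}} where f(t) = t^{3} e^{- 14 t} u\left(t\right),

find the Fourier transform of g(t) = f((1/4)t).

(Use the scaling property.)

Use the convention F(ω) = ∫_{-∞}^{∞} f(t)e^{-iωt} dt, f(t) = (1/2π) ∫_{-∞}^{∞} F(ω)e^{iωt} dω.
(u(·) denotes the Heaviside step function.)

F[g](ω) = \frac{3}{2 \left(2 i \omega + 7\right)^{4}}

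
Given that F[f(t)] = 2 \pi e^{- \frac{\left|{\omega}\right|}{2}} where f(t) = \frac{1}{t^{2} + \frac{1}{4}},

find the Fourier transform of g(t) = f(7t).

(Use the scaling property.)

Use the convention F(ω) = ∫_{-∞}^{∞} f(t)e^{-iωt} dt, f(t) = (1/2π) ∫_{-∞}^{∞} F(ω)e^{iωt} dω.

F[g](ω) = \frac{2 \pi e^{- \frac{\left|{\omega}\right|}{14}}}{7}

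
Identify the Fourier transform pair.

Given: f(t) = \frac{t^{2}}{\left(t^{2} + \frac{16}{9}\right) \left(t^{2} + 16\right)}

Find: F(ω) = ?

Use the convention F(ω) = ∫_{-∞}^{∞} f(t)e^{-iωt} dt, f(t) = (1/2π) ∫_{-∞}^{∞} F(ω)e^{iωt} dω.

F(ω) = \frac{9 \pi e^{- 4 \left|{\omega}\right|}}{32} - \frac{3 \pi e^{- \frac{4 \left|{\omega}\right|}{3}}}{32}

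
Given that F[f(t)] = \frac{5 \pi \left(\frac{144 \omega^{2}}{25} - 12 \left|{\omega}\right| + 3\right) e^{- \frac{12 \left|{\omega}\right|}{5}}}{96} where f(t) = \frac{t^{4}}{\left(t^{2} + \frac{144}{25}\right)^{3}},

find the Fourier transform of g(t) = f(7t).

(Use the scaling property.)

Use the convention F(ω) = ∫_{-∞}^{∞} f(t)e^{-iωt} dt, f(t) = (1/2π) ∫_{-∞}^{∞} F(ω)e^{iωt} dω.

F[g](ω) = \frac{\pi \left(48 \omega^{2} - 700 \left|{\omega}\right| + 1225\right) e^{- \frac{12 \left|{\omega}\right|}{35}}}{54880}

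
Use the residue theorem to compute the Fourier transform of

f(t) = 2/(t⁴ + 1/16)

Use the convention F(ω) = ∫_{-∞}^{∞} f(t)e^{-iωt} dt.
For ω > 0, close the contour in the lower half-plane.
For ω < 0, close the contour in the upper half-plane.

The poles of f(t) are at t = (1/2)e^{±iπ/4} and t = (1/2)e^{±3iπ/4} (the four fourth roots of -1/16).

Let g(z) = f(z)e^{-iωz}; for large |z| the factor e^{-iωz} decays in the lower half-plane when ω > 0 and in the upper half-plane when ω < 0.

Case ω > 0 (lower half-plane, clockwise contour ⇒ F(ω) = -2πi·ΣRes):
  Res_{z = - \frac{\sqrt{2}}{4} - \frac{\sqrt{2} i}{4}} g(z) = \sqrt{2} \left(2 + 2 i\right) e^{\frac{\sqrt{2} \omega \left(-1 + i\right)}{4}}
  Res_{z = \frac{\sqrt{2}}{4} - \frac{\sqrt{2} i}{4}} g(z) = \sqrt{2} \left(-2 + 2 i\right) e^{- \frac{\sqrt{2} \omega \left(1 + i\right)}{4}}
  F(ω) = -2πi·ΣRes = 4 \sqrt{2} \pi \left(\left(1 - i\right) e^{\frac{\sqrt{2} i \omega}{2}} + 1 + i\right) e^{- \frac{\sqrt{2} \omega \left(1 + i\right)}{4}} = 16 \pi e^{- \frac{\sqrt{2} \omega}{4}} \sin{\left(\frac{\sqrt{2} \omega}{4} + \frac{\pi}{4} \right)}

Case ω < 0 (upper half-plane, counterclockwise contour ⇒ F(ω) = +2πi·ΣRes):
  Res_{z = \frac{\sqrt{2}}{4} + \frac{\sqrt{2} i}{4}} g(z) = \sqrt{2} \left(-2 - 2 i\right) e^{\frac{\sqrt{2} \omega \left(1 - i\right)}{4}}
  Res_{z = - \frac{\sqrt{2}}{4} + \frac{\sqrt{2} i}{4}} g(z) = \sqrt{2} \left(2 - 2 i\right) e^{\frac{\sqrt{2} \omega \left(1 + i\right)}{4}}
  F(ω) = 2πi·ΣRes = - 4 \sqrt{2} i \pi \left(\left(1 + i\right) e^{\frac{\sqrt{2} \omega \left(1 - i\right)}{4}} - \left(1 - i\right) e^{\frac{\sqrt{2} \omega \left(1 + i\right)}{4}}\right) = 16 \pi e^{\frac{\sqrt{2} \omega}{4}} \cos{\left(\frac{\sqrt{2} \omega}{4} + \frac{\pi}{4} \right)}

Both cases combine into a single formula in |ω|:

F(ω) = 16 \pi e^{- \frac{\sqrt{2} \left|{\omega}\right|}{4}} \sin{\left(\frac{\sqrt{2} \left|{\omega}\right|}{4} + \frac{\pi}{4} \right)}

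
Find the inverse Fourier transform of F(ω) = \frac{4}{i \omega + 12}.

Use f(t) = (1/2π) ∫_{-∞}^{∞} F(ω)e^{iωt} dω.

f(t) = 4 e^{- 12 t} u\left(t\right)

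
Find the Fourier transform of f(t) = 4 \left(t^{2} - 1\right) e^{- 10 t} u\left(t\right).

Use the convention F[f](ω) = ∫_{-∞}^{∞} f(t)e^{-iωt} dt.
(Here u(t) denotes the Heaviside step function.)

F(ω) = \frac{4 \left(2 i \omega - \left(i \omega + 10\right)^{3} + 20\right)}{\left(i \omega + 10\right)^{4}}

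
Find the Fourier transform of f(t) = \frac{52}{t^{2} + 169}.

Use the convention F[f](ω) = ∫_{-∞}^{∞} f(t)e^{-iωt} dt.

F(ω) = 4 \pi e^{- 13 \left|{\omega}\right|}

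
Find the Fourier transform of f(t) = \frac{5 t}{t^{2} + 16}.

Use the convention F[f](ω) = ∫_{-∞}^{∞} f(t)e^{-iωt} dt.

F(ω) = - 5 i \pi e^{- 4 \left|{\omega}\right|} \operatorname{sign}{\left(\omega \right)}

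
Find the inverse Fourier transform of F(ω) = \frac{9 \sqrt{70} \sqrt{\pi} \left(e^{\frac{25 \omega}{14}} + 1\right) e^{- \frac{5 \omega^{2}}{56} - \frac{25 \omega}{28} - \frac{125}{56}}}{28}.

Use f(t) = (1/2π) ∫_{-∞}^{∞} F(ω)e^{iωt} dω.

f(t) = 9 e^{- \frac{14 t^{2}}{5}} \cos{\left(5 t \right)}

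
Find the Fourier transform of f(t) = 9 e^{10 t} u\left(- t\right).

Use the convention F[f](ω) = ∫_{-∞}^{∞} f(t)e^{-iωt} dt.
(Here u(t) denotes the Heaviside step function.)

F(ω) = - \frac{9}{i \omega - 10}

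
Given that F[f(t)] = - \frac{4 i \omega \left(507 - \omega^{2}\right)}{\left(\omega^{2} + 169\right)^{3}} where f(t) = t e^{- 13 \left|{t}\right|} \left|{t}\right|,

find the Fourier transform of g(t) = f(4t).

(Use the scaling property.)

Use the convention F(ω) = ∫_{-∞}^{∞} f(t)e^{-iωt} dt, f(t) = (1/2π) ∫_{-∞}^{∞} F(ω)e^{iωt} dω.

F[g](ω) = \frac{64 i \omega \left(\omega^{2} - 8112\right)}{\left(\omega^{2} + 2704\right)^{3}}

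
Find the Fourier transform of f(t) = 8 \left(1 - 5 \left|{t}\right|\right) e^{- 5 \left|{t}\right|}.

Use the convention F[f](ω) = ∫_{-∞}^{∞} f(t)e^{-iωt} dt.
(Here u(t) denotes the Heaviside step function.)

F(ω) = \frac{160 \omega^{2}}{\left(\omega^{2} + 25\right)^{2}}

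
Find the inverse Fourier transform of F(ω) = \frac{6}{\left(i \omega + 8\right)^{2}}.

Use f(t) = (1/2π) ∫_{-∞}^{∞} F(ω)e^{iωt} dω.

f(t) = 6 t e^{- 8 t} u\left(t\right)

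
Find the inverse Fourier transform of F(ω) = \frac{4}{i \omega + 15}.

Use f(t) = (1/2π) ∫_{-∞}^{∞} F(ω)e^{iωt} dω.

f(t) = 4 e^{- 15 t} u\left(t\right)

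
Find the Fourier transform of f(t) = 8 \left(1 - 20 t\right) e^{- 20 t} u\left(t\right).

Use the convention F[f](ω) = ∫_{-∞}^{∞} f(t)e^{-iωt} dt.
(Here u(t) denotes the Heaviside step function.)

F(ω) = \frac{8 i \omega}{- \omega^{2} + 40 i \omega + 400}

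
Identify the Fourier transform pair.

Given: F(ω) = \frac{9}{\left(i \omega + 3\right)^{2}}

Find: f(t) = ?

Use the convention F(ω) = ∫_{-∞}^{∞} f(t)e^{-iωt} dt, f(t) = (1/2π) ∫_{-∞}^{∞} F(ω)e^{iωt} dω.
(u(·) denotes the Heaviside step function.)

f(t) = 9 t e^{- 3 t} u\left(t\right)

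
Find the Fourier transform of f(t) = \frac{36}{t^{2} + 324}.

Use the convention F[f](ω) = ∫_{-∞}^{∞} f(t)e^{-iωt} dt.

F(ω) = 2 \pi e^{- 18 \left|{\omega}\right|}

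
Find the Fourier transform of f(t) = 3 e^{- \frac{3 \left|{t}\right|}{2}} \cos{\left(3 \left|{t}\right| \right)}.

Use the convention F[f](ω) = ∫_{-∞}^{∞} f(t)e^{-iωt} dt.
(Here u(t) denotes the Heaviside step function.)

F(ω) = \frac{36 \left(4 \omega^{2} + 45\right)}{16 \omega^{4} - 216 \omega^{2} + 2025}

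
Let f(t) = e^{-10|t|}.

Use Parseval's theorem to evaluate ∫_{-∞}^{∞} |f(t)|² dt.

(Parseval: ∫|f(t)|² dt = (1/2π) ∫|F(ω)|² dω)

∫|f(t)|² dt = \frac{1}{10}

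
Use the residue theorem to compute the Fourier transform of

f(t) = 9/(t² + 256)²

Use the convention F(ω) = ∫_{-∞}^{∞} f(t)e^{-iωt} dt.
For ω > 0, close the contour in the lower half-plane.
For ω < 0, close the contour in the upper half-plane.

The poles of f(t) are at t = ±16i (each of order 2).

Let g(z) = f(z)e^{-iωz}; for large |z| the factor e^{-iωz} decays in the lower half-plane when ω > 0 and in the upper half-plane when ω < 0.

Case ω > 0 (lower half-plane, clockwise contour ⇒ F(ω) = -2πi·ΣRes):
  Res_{z = - 16 i} g(z) = \frac{9 i \left(16 \omega + 1\right) e^{- 16 \omega}}{16384} (pole of order 2)
  F(ω) = -2πi·ΣRes = \frac{9 \pi \left(16 \omega + 1\right) e^{- 16 \omega}}{8192}

Case ω < 0 (upper half-plane, counterclockwise contour ⇒ F(ω) = +2πi·ΣRes):
  Res_{z = 16 i} g(z) = \frac{9 i \left(16 \omega - 1\right) e^{16 \omega}}{16384} (pole of order 2)
  F(ω) = 2πi·ΣRes = \frac{9 \pi \left(1 - 16 \omega\right) e^{16 \omega}}{8192}

Both cases combine into a single formula in |ω|:

F(ω) = \frac{9 \pi \left(16 \left|{\omega}\right| + 1\right) e^{- 16 \left|{\omega}\right|}}{8192}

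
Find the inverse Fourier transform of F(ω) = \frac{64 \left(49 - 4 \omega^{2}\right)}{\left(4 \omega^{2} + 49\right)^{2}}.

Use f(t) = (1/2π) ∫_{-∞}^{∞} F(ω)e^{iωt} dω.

f(t) = 8 e^{- \frac{7 \left|{t}\right|}{2}} \left|{t}\right|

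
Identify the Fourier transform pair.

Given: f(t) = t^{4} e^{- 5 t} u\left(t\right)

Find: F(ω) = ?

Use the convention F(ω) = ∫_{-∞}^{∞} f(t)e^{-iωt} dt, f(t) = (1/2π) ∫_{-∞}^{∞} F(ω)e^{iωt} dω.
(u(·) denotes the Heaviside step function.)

F(ω) = \frac{24}{\left(i \omega + 5\right)^{5}}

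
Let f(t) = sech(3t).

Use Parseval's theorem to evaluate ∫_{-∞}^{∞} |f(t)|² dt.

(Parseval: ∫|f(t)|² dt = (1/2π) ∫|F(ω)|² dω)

∫|f(t)|² dt = \frac{2}{3}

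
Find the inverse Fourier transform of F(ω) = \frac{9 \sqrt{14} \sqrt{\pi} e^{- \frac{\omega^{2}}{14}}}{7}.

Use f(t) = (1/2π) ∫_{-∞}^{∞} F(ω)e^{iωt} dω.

f(t) = 9 e^{- \frac{7 t^{2}}{2}}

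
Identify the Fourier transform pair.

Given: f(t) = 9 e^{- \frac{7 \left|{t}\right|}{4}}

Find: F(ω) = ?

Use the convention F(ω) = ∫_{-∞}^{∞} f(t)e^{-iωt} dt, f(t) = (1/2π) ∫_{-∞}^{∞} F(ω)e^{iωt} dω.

F(ω) = \frac{504}{16 \omega^{2} + 49}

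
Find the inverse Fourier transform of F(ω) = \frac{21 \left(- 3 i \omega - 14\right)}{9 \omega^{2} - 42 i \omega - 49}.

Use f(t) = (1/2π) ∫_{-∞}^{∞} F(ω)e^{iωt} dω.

f(t) = 7 \left(\frac{7 t}{3} + 1\right) e^{- \frac{7 t}{3}} u\left(t\right)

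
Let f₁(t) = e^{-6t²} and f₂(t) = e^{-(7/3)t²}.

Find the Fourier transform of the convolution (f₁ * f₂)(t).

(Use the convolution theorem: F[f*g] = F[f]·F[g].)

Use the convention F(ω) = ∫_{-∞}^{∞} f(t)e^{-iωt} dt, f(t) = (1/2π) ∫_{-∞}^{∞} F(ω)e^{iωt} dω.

F[f₁*f₂](ω) = \frac{\sqrt{14} \pi e^{- \frac{25 \omega^{2}}{168}}}{14}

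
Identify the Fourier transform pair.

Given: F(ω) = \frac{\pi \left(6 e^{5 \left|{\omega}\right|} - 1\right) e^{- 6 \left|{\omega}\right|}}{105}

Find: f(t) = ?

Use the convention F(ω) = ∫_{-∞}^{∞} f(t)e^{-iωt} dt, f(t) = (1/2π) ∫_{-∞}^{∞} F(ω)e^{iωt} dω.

f(t) = \frac{2}{\left(t^{2} + 1\right) \left(t^{2} + 36\right)}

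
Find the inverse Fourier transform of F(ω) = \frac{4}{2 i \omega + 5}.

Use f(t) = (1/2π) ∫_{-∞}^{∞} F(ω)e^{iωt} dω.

f(t) = 2 e^{- \frac{5 t}{2}} u\left(t\right)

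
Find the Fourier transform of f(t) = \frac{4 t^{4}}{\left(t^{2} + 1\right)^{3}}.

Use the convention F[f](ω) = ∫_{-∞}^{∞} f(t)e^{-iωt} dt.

F(ω) = \frac{\pi \left(\omega^{2} - 5 \left|{\omega}\right| + 3\right) e^{- \left|{\omega}\right|}}{2}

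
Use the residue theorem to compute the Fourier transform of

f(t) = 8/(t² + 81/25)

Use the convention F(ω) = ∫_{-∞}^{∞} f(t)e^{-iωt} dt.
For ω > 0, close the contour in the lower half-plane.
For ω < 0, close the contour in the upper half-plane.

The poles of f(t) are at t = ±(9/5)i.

Let g(z) = f(z)e^{-iωz}; for large |z| the factor e^{-iωz} decays in the lower half-plane when ω > 0 and in the upper half-plane when ω < 0.

Case ω > 0 (lower half-plane, clockwise contour ⇒ F(ω) = -2πi·ΣRes):
  Res_{z = - \frac{9 i}{5}} g(z) = \frac{20 i e^{- \frac{9 \omega}{5}}}{9}
  F(ω) = -2πi·ΣRes = \frac{40 \pi e^{- \frac{9 \omega}{5}}}{9}

Case ω < 0 (upper half-plane, counterclockwise contour ⇒ F(ω) = +2πi·ΣRes):
  Res_{z = \frac{9 i}{5}} g(z) = - \frac{20 i e^{\frac{9 \omega}{5}}}{9}
  F(ω) = 2πi·ΣRes = \frac{40 \pi e^{\frac{9 \omega}{5}}}{9}

Both cases combine into a single formula in |ω|:

F(ω) = \frac{40 \pi e^{- \frac{9 \left|{\omega}\right|}{5}}}{9}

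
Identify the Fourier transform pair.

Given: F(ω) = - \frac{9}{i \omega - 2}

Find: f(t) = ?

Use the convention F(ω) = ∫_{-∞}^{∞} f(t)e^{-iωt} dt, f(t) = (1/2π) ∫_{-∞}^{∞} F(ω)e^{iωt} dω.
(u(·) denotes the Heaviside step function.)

f(t) = 9 e^{2 t} u\left(- t\right)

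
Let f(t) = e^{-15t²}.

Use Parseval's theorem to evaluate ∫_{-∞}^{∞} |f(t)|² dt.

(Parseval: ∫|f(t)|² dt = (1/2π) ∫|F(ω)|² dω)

∫|f(t)|² dt = \frac{\sqrt{30} \sqrt{\pi}}{30}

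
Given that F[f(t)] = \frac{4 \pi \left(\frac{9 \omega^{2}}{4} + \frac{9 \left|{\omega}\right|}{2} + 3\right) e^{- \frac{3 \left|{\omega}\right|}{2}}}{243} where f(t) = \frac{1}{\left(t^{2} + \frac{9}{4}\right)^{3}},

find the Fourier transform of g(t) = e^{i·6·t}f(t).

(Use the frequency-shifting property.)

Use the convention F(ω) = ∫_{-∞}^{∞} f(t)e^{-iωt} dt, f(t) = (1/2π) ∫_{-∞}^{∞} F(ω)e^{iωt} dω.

F[g](ω) = \frac{\pi \left(3 \left(\omega - 6\right)^{2} + 6 \left|{\omega - 6}\right| + 4\right) e^{- \frac{3 \left|{\omega - 6}\right|}{2}}}{81}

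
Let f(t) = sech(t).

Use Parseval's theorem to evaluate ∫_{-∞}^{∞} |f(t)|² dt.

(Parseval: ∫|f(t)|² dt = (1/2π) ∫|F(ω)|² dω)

∫|f(t)|² dt = 2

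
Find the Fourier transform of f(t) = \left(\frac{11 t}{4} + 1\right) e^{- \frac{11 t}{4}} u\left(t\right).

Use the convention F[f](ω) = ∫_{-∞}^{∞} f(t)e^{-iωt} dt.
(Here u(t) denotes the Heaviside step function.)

F(ω) = \frac{8 \left(- 2 i \omega - 11\right)}{16 \omega^{2} - 88 i \omega - 121}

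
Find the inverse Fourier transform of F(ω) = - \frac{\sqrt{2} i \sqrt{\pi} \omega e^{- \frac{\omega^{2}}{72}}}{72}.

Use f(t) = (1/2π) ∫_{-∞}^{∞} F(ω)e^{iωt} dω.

f(t) = 3 t e^{- 18 t^{2}}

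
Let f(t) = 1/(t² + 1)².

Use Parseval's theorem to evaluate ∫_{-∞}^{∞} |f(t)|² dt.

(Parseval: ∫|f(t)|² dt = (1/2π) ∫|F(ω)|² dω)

∫|f(t)|² dt = \frac{5 \pi}{16}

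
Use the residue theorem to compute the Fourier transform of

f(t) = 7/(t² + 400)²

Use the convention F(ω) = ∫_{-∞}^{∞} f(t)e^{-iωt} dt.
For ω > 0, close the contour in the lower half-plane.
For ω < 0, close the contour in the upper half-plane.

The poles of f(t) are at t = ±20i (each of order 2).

Let g(z) = f(z)e^{-iωz}; for large |z| the factor e^{-iωz} decays in the lower half-plane when ω > 0 and in the upper half-plane when ω < 0.

Case ω > 0 (lower half-plane, clockwise contour ⇒ F(ω) = -2πi·ΣRes):
  Res_{z = - 20 i} g(z) = \frac{7 i \left(20 \omega + 1\right) e^{- 20 \omega}}{32000} (pole of order 2)
  F(ω) = -2πi·ΣRes = \frac{7 \pi \left(20 \omega + 1\right) e^{- 20 \omega}}{16000}

Case ω < 0 (upper half-plane, counterclockwise contour ⇒ F(ω) = +2πi·ΣRes):
  Res_{z = 20 i} g(z) = \frac{7 i \left(20 \omega - 1\right) e^{20 \omega}}{32000} (pole of order 2)
  F(ω) = 2πi·ΣRes = \frac{7 \pi \left(1 - 20 \omega\right) e^{20 \omega}}{16000}

Both cases combine into a single formula in |ω|:

F(ω) = \frac{7 \pi \left(20 \left|{\omega}\right| + 1\right) e^{- 20 \left|{\omega}\right|}}{16000}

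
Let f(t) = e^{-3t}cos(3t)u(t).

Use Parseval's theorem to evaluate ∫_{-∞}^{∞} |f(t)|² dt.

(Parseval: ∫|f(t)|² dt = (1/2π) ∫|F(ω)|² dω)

∫|f(t)|² dt = \frac{1}{8}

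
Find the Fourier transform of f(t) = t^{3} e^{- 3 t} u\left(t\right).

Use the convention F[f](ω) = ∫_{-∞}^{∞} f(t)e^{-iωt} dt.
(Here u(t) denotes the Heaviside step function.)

F(ω) = \frac{6}{\left(i \omega + 3\right)^{4}}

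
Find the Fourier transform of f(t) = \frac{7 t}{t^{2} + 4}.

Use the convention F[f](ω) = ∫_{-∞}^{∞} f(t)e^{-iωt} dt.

F(ω) = - 7 i \pi e^{- 2 \left|{\omega}\right|} \operatorname{sign}{\left(\omega \right)}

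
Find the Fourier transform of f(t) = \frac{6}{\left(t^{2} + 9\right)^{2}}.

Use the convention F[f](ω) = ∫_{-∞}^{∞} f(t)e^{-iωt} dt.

F(ω) = \frac{\pi \left(3 \left|{\omega}\right| + 1\right) e^{- 3 \left|{\omega}\right|}}{9}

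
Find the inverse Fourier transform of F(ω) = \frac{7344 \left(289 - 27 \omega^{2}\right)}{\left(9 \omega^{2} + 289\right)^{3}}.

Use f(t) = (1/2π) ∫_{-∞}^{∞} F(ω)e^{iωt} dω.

f(t) = 4 t^{2} e^{- \frac{17 \left|{t}\right|}{3}}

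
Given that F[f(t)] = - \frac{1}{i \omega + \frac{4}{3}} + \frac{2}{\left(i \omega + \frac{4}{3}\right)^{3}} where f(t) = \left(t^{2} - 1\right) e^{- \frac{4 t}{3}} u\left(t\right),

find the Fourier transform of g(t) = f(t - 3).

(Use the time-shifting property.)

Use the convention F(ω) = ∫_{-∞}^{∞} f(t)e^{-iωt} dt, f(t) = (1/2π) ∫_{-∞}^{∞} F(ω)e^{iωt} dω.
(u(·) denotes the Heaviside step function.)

F[g](ω) = \frac{3 \left(54 i \omega - \left(3 i \omega + 4\right)^{3} + 72\right) e^{- 3 i \omega}}{\left(3 i \omega + 4\right)^{4}}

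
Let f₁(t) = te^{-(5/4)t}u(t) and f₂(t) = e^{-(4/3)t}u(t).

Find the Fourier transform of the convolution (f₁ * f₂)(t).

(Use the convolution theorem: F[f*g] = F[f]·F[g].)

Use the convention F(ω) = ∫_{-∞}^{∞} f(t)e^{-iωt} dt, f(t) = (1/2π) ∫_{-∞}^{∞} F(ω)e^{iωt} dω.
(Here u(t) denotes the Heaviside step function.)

F[f₁*f₂](ω) = \frac{48}{\left(3 i \omega + 4\right) \left(4 i \omega + 5\right)^{2}}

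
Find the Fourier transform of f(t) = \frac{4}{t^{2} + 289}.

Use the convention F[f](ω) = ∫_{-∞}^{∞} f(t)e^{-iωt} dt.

F(ω) = \frac{4 \pi e^{- 17 \left|{\omega}\right|}}{17}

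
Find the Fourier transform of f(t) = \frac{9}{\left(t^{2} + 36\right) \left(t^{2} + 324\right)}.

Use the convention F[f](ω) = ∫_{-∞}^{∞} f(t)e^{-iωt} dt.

F(ω) = \frac{\pi \left(3 e^{12 \left|{\omega}\right|} - 1\right) e^{- 18 \left|{\omega}\right|}}{576}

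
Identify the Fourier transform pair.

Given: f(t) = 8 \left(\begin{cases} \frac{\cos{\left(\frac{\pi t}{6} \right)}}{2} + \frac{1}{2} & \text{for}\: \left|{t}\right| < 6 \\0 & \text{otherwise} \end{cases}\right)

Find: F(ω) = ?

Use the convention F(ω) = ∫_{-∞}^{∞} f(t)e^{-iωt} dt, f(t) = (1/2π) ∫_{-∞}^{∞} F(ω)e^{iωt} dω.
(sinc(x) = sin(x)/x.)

F(ω) = - \frac{48 \pi^{2} \operatorname{sinc}{\left(6 \omega \right)}}{36 \omega^{2} - \pi^{2}}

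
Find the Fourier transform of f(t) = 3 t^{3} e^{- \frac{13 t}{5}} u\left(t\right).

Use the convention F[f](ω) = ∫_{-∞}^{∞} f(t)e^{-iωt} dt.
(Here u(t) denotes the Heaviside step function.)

F(ω) = \frac{11250}{\left(5 i \omega + 13\right)^{4}}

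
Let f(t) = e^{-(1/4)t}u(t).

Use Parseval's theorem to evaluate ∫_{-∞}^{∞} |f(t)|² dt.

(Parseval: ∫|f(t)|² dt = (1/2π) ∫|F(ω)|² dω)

∫|f(t)|² dt = 2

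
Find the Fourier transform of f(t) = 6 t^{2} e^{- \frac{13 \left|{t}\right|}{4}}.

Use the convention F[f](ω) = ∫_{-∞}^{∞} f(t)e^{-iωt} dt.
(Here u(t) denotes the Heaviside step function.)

F(ω) = \frac{19968 \left(169 - 48 \omega^{2}\right)}{\left(16 \omega^{2} + 169\right)^{3}}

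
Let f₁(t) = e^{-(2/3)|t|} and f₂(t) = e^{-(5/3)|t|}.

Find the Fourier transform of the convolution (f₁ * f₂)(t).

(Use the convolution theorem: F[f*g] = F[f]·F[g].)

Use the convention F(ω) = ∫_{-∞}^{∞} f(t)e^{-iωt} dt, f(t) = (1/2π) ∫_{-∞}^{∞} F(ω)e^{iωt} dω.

F[f₁*f₂](ω) = \frac{360}{81 \omega^{4} + 261 \omega^{2} + 100}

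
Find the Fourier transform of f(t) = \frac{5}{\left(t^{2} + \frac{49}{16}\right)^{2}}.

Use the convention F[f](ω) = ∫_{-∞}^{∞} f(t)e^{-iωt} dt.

F(ω) = \frac{40 \pi \left(7 \left|{\omega}\right| + 4\right) e^{- \frac{7 \left|{\omega}\right|}{4}}}{343}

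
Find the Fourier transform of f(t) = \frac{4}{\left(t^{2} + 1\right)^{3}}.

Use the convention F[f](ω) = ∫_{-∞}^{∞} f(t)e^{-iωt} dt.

F(ω) = \frac{\pi \left(\omega^{2} + 3 \left|{\omega}\right| + 3\right) e^{- \left|{\omega}\right|}}{2}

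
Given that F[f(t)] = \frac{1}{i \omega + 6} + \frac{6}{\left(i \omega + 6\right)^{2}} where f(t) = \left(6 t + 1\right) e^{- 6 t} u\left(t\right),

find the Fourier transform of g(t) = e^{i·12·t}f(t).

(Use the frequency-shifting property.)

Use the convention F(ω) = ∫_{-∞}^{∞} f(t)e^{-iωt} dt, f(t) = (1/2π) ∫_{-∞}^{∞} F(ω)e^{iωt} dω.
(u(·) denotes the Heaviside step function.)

F[g](ω) = \frac{6 i \left(\omega - 12\right) + \left(i \left(\omega - 12\right) + 6\right)^{2} + 36}{\left(i \left(\omega - 12\right) + 6\right)^{3}}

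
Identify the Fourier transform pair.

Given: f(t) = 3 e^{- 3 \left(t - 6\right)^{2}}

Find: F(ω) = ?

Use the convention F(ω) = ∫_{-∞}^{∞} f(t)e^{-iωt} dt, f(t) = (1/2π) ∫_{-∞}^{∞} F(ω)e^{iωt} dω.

F(ω) = \sqrt{3} \sqrt{\pi} e^{- \frac{\omega \left(\omega + 72 i\right)}{12}}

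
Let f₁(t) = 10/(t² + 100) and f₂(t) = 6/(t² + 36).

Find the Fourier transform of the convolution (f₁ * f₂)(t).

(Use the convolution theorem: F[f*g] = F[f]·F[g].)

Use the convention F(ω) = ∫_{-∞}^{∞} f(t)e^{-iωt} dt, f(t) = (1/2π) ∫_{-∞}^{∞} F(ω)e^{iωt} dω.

F[f₁*f₂](ω) = \pi^{2} e^{- 16 \left|{\omega}\right|}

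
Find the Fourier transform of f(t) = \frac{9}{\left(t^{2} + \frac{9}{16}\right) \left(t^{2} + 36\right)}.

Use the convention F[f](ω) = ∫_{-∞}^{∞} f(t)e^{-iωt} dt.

F(ω) = - \frac{8 \pi e^{- 6 \left|{\omega}\right|}}{189} + \frac{64 \pi e^{- \frac{3 \left|{\omega}\right|}{4}}}{189}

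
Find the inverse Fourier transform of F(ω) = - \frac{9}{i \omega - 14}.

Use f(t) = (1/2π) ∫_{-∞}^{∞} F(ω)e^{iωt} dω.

f(t) = 9 e^{14 t} u\left(- t\right)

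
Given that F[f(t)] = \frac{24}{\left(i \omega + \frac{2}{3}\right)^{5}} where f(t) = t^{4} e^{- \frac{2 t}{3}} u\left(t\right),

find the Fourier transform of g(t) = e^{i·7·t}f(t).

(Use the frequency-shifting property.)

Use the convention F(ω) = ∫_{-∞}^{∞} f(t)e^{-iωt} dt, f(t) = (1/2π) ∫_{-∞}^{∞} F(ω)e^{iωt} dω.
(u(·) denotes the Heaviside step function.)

F[g](ω) = \frac{5832}{\left(3 i \left(\omega - 7\right) + 2\right)^{5}}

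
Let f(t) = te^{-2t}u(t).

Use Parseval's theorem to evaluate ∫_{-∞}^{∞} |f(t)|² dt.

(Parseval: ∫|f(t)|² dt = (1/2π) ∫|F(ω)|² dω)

∫|f(t)|² dt = \frac{1}{32}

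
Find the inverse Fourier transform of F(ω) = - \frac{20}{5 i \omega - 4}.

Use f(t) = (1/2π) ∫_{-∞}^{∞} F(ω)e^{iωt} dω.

f(t) = 4 e^{\frac{4 t}{5}} u\left(- t\right)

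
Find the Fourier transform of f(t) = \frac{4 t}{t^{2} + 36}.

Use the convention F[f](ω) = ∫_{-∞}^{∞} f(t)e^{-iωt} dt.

F(ω) = - 4 i \pi e^{- 6 \left|{\omega}\right|} \operatorname{sign}{\left(\omega \right)}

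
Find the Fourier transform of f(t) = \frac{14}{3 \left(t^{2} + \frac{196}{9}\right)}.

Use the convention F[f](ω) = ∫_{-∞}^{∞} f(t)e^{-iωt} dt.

F(ω) = \pi e^{- \frac{14 \left|{\omega}\right|}{3}}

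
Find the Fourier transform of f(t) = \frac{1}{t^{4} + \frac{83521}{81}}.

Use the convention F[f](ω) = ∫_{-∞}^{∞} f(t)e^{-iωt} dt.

F(ω) = \frac{27 \pi e^{- \frac{17 \sqrt{2} \left|{\omega}\right|}{6}} \sin{\left(\frac{17 \sqrt{2} \left|{\omega}\right|}{6} + \frac{\pi}{4} \right)}}{4913}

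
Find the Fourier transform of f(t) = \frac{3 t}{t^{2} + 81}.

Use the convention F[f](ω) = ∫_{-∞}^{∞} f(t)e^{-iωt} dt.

F(ω) = - 3 i \pi e^{- 9 \left|{\omega}\right|} \operatorname{sign}{\left(\omega \right)}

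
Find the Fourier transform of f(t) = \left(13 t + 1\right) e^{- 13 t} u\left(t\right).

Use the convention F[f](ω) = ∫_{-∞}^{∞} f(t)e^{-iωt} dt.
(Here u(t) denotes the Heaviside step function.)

F(ω) = \frac{- i \omega - 26}{\omega^{2} - 26 i \omega - 169}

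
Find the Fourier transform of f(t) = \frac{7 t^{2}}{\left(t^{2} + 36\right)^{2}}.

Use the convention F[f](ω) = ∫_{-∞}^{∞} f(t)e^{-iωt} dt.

F(ω) = \frac{7 \pi \left(1 - 6 \left|{\omega}\right|\right) e^{- 6 \left|{\omega}\right|}}{12}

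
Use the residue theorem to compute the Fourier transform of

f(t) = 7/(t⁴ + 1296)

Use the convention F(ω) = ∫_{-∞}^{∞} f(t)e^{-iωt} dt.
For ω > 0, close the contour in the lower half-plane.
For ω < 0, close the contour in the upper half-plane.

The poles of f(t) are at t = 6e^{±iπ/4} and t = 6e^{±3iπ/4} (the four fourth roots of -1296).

Let g(z) = f(z)e^{-iωz}; for large |z| the factor e^{-iωz} decays in the lower half-plane when ω > 0 and in the upper half-plane when ω < 0.

Case ω > 0 (lower half-plane, clockwise contour ⇒ F(ω) = -2πi·ΣRes):
  Res_{z = - 3 \sqrt{2} - 3 \sqrt{2} i} g(z) = \frac{7 \sqrt{2} i \left(1 - i\right) e^{3 \sqrt{2} \omega \left(-1 + i\right)}}{1728}
  Res_{z = 3 \sqrt{2} - 3 \sqrt{2} i} g(z) = \frac{7 \sqrt{2} i \left(1 + i\right) e^{- 3 \sqrt{2} \omega \left(1 + i\right)}}{1728}
  F(ω) = -2πi·ΣRes = \frac{7 \sqrt{2} \pi \left(1 - i\right) \left(e^{6 \sqrt{2} i \omega} + i\right) e^{- 3 \sqrt{2} \omega \left(1 + i\right)}}{864} = \frac{7 \pi e^{- 3 \sqrt{2} \omega} \sin{\left(3 \sqrt{2} \omega + \frac{\pi}{4} \right)}}{216}

Case ω < 0 (upper half-plane, counterclockwise contour ⇒ F(ω) = +2πi·ΣRes):
  Res_{z = 3 \sqrt{2} + 3 \sqrt{2} i} g(z) = \frac{7 \sqrt{2} i \left(-1 + i\right) e^{3 \sqrt{2} \omega \left(1 - i\right)}}{1728}
  Res_{z = - 3 \sqrt{2} + 3 \sqrt{2} i} g(z) = \frac{7 \sqrt{2} \left(1 - i\right) e^{3 \sqrt{2} \omega \left(1 + i\right)}}{1728}
  F(ω) = 2πi·ΣRes = - \frac{7 \sqrt{2} i \pi \left(i \left(1 - i\right) e^{3 \sqrt{2} \omega \left(1 - i\right)} - \left(1 - i\right) e^{3 \sqrt{2} \omega \left(1 + i\right)}\right)}{864} = \frac{7 \pi e^{3 \sqrt{2} \omega} \cos{\left(3 \sqrt{2} \omega + \frac{\pi}{4} \right)}}{216}

Both cases combine into a single formula in |ω|:

F(ω) = \frac{7 \pi e^{- 3 \sqrt{2} \left|{\omega}\right|} \sin{\left(3 \sqrt{2} \left|{\omega}\right| + \frac{\pi}{4} \right)}}{216}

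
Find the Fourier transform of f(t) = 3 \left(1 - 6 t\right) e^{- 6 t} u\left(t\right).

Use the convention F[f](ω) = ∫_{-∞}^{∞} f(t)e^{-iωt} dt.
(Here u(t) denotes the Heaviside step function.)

F(ω) = \frac{3 i \omega}{- \omega^{2} + 12 i \omega + 36}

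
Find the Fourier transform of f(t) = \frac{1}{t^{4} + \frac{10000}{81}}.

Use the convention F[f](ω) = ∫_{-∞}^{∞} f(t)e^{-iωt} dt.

F(ω) = \frac{27 \pi e^{- \frac{5 \sqrt{2} \left|{\omega}\right|}{3}} \sin{\left(\frac{5 \sqrt{2} \left|{\omega}\right|}{3} + \frac{\pi}{4} \right)}}{1000}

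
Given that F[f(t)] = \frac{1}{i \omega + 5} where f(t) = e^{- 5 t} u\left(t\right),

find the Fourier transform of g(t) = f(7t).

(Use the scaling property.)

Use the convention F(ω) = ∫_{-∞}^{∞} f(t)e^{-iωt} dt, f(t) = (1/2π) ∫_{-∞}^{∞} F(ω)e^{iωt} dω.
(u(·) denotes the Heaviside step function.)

F[g](ω) = \frac{1}{i \omega + 35}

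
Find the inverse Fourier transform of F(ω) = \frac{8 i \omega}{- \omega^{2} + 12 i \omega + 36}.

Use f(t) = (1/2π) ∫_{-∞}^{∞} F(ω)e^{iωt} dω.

f(t) = 8 \left(1 - 6 t\right) e^{- 6 t} u\left(t\right)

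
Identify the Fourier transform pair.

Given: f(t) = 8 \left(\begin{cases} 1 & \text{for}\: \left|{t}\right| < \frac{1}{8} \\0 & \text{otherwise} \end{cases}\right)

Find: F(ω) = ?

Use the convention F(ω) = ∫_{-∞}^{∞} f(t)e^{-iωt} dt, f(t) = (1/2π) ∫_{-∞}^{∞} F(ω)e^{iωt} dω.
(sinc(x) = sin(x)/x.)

F(ω) = 2 \operatorname{sinc}{\left(\frac{\omega}{8} \right)}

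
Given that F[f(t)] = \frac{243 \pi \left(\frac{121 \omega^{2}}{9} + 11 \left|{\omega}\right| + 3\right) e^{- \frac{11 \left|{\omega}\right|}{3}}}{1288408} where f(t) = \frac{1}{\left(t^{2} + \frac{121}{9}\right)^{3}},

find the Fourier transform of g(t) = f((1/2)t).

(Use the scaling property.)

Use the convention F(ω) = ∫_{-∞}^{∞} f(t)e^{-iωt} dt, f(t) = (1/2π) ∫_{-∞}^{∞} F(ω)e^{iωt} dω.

F[g](ω) = \frac{27 \pi \left(484 \omega^{2} + 198 \left|{\omega}\right| + 27\right) e^{- \frac{22 \left|{\omega}\right|}{3}}}{644204}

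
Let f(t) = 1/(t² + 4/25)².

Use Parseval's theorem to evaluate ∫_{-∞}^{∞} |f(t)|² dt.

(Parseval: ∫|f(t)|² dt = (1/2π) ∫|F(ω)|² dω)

∫|f(t)|² dt = \frac{390625 \pi}{2048}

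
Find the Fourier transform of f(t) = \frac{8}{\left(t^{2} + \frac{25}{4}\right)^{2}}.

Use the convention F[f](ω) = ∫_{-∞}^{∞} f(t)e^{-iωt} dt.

F(ω) = \frac{16 \pi \left(5 \left|{\omega}\right| + 2\right) e^{- \frac{5 \left|{\omega}\right|}{2}}}{125}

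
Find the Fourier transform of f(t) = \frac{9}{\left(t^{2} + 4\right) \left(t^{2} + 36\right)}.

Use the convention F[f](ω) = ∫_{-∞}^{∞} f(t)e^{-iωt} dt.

F(ω) = \frac{3 \pi \left(3 e^{4 \left|{\omega}\right|} - 1\right) e^{- 6 \left|{\omega}\right|}}{64}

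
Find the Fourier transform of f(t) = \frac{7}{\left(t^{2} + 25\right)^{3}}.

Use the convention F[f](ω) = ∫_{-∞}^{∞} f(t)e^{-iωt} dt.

F(ω) = \frac{7 \pi \left(25 \omega^{2} + 15 \left|{\omega}\right| + 3\right) e^{- 5 \left|{\omega}\right|}}{25000}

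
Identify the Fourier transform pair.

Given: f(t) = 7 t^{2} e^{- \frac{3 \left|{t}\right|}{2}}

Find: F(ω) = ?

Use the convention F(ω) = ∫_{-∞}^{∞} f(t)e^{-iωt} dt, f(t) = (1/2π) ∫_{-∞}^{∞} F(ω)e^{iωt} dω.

F(ω) = \frac{2016 \left(3 - 4 \omega^{2}\right)}{\left(4 \omega^{2} + 9\right)^{3}}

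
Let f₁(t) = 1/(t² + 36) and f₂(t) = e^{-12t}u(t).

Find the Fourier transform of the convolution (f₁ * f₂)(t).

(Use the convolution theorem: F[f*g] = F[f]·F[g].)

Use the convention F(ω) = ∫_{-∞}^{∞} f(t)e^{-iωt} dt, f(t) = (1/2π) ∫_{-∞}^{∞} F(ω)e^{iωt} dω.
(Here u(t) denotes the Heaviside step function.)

F[f₁*f₂](ω) = \frac{\pi e^{- 6 \left|{\omega}\right|}}{6 \left(i \omega + 12\right)}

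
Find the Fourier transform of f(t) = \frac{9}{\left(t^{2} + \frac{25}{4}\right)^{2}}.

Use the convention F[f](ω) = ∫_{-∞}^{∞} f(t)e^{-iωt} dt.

F(ω) = \frac{18 \pi \left(5 \left|{\omega}\right| + 2\right) e^{- \frac{5 \left|{\omega}\right|}{2}}}{125}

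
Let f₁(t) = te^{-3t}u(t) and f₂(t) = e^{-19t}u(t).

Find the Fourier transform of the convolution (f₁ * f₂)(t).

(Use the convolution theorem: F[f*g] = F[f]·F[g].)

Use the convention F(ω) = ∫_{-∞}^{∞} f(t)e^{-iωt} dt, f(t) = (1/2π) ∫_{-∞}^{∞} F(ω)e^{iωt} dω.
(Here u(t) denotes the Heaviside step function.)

F[f₁*f₂](ω) = \frac{1}{\left(i \omega + 3\right)^{2} \left(i \omega + 19\right)}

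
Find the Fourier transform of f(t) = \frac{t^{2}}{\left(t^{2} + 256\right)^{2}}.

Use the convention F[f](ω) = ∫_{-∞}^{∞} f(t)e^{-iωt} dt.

F(ω) = \frac{\pi \left(1 - 16 \left|{\omega}\right|\right) e^{- 16 \left|{\omega}\right|}}{32}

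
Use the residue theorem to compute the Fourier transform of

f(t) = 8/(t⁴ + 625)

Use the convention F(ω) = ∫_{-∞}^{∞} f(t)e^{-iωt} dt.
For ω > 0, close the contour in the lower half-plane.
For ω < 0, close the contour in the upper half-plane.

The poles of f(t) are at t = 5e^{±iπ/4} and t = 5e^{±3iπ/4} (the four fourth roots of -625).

Let g(z) = f(z)e^{-iωz}; for large |z| the factor e^{-iωz} decays in the lower half-plane when ω > 0 and in the upper half-plane when ω < 0.

Case ω > 0 (lower half-plane, clockwise contour ⇒ F(ω) = -2πi·ΣRes):
  Res_{z = - \frac{5 \sqrt{2}}{2} - \frac{5 \sqrt{2} i}{2}} g(z) = \frac{\sqrt{2} \left(1 + i\right) e^{\frac{5 \sqrt{2} \omega \left(-1 + i\right)}{2}}}{125}
  Res_{z = \frac{5 \sqrt{2}}{2} - \frac{5 \sqrt{2} i}{2}} g(z) = \frac{\sqrt{2} \left(-1 + i\right) e^{- \frac{5 \sqrt{2} \omega \left(1 + i\right)}{2}}}{125}
  F(ω) = -2πi·ΣRes = \frac{2 \sqrt{2} \pi \left(\left(1 - i\right) e^{5 \sqrt{2} i \omega} + 1 + i\right) e^{- \frac{5 \sqrt{2} \omega \left(1 + i\right)}{2}}}{125} = \frac{8 \pi e^{- \frac{5 \sqrt{2} \omega}{2}} \sin{\left(\frac{5 \sqrt{2} \omega}{2} + \frac{\pi}{4} \right)}}{125}

Case ω < 0 (upper half-plane, counterclockwise contour ⇒ F(ω) = +2πi·ΣRes):
  Res_{z = \frac{5 \sqrt{2}}{2} + \frac{5 \sqrt{2} i}{2}} g(z) = - \frac{\sqrt{2} \left(1 + i\right) e^{\frac{5 \sqrt{2} \omega \left(1 - i\right)}{2}}}{125}
  Res_{z = - \frac{5 \sqrt{2}}{2} + \frac{5 \sqrt{2} i}{2}} g(z) = \frac{\sqrt{2} \left(1 - i\right) e^{\frac{5 \sqrt{2} \omega \left(1 + i\right)}{2}}}{125}
  F(ω) = 2πi·ΣRes = - \frac{2 \sqrt{2} i \pi \left(\left(1 + i\right) e^{\frac{5 \sqrt{2} \omega \left(1 - i\right)}{2}} - \left(1 - i\right) e^{\frac{5 \sqrt{2} \omega \left(1 + i\right)}{2}}\right)}{125} = \frac{8 \pi e^{\frac{5 \sqrt{2} \omega}{2}} \cos{\left(\frac{5 \sqrt{2} \omega}{2} + \frac{\pi}{4} \right)}}{125}

Both cases combine into a single formula in |ω|:

F(ω) = \frac{8 \pi e^{- \frac{5 \sqrt{2} \left|{\omega}\right|}{2}} \sin{\left(\frac{5 \sqrt{2} \left|{\omega}\right|}{2} + \frac{\pi}{4} \right)}}{125}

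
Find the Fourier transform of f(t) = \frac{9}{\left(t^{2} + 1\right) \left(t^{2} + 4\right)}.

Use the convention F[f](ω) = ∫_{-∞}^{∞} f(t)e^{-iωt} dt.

F(ω) = \frac{3 \pi \left(2 e^{\left|{\omega}\right|} - 1\right) e^{- 2 \left|{\omega}\right|}}{2}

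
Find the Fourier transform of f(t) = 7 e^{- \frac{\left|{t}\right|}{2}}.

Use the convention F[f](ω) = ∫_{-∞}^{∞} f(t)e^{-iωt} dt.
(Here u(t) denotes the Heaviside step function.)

F(ω) = \frac{28}{4 \omega^{2} + 1}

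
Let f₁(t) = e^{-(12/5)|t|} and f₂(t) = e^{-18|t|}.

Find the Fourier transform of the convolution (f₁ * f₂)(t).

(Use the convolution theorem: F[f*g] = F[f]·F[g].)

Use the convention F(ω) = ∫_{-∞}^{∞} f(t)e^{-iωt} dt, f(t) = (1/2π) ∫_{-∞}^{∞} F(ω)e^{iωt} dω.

F[f₁*f₂](ω) = \frac{4320}{\left(\omega^{2} + 324\right) \left(25 \omega^{2} + 144\right)}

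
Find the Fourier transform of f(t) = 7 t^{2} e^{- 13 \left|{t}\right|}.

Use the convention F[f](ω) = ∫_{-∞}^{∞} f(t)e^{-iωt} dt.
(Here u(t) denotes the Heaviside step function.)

F(ω) = \frac{364 \left(169 - 3 \omega^{2}\right)}{\left(\omega^{2} + 169\right)^{3}}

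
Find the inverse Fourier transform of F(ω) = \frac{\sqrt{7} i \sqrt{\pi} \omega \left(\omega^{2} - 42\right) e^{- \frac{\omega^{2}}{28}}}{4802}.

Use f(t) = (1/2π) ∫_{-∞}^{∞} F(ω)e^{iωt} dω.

f(t) = 4 t^{3} e^{- 7 t^{2}}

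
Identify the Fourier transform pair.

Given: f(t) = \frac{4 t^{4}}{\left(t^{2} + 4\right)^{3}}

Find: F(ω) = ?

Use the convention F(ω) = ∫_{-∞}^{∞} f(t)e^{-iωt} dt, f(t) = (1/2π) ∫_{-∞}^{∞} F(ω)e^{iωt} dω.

F(ω) = \frac{\pi \left(4 \omega^{2} - 10 \left|{\omega}\right| + 3\right) e^{- 2 \left|{\omega}\right|}}{4}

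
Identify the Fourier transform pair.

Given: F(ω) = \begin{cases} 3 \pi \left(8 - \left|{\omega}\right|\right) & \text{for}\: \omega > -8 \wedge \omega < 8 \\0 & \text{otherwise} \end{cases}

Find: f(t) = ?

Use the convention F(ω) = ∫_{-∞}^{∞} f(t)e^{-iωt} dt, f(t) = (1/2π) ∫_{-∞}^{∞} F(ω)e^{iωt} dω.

f(t) = \frac{6 \sin^{2}{\left(4 t \right)}}{t^{2}}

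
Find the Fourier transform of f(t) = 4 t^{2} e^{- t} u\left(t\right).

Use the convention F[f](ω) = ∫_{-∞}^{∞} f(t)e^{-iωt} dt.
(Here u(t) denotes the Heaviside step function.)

F(ω) = \frac{8}{\left(i \omega + 1\right)^{3}}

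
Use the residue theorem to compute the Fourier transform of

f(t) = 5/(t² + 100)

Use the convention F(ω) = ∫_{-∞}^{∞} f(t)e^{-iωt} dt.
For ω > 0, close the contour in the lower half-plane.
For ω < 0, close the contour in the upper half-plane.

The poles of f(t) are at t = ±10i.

Let g(z) = f(z)e^{-iωz}; for large |z| the factor e^{-iωz} decays in the lower half-plane when ω > 0 and in the upper half-plane when ω < 0.

Case ω > 0 (lower half-plane, clockwise contour ⇒ F(ω) = -2πi·ΣRes):
  Res_{z = - 10 i} g(z) = \frac{i e^{- 10 \omega}}{4}
  F(ω) = -2πi·ΣRes = \frac{\pi e^{- 10 \omega}}{2}

Case ω < 0 (upper half-plane, counterclockwise contour ⇒ F(ω) = +2πi·ΣRes):
  Res_{z = 10 i} g(z) = - \frac{i e^{10 \omega}}{4}
  F(ω) = 2πi·ΣRes = \frac{\pi e^{10 \omega}}{2}

Both cases combine into a single formula in |ω|:

F(ω) = \frac{\pi e^{- 10 \left|{\omega}\right|}}{2}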